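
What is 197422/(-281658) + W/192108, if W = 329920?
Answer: 763864747/751510487 ≈ 1.0164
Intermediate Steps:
197422/(-281658) + W/192108 = 197422/(-281658) + 329920/192108 = 197422*(-1/281658) + 329920*(1/192108) = -98711/140829 + 82480/48027 = 763864747/751510487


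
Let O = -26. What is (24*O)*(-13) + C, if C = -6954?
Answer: 1158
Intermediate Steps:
(24*O)*(-13) + C = (24*(-26))*(-13) - 6954 = -624*(-13) - 6954 = 8112 - 6954 = 1158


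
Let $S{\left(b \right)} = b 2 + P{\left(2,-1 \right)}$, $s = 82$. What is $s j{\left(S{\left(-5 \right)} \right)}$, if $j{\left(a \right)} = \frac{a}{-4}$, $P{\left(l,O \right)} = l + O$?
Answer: $\frac{369}{2} \approx 184.5$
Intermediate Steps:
$P{\left(l,O \right)} = O + l$
$S{\left(b \right)} = 1 + 2 b$ ($S{\left(b \right)} = b 2 + \left(-1 + 2\right) = 2 b + 1 = 1 + 2 b$)
$j{\left(a \right)} = - \frac{a}{4}$ ($j{\left(a \right)} = a \left(- \frac{1}{4}\right) = - \frac{a}{4}$)
$s j{\left(S{\left(-5 \right)} \right)} = 82 \left(- \frac{1 + 2 \left(-5\right)}{4}\right) = 82 \left(- \frac{1 - 10}{4}\right) = 82 \left(\left(- \frac{1}{4}\right) \left(-9\right)\right) = 82 \cdot \frac{9}{4} = \frac{369}{2}$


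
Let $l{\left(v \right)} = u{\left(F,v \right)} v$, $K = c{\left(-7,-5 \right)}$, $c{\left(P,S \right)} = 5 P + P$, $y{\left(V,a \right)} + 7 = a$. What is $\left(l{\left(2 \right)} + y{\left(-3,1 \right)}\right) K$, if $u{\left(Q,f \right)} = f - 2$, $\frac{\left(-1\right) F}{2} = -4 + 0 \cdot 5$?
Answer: $252$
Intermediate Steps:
$y{\left(V,a \right)} = -7 + a$
$c{\left(P,S \right)} = 6 P$
$F = 8$ ($F = - 2 \left(-4 + 0 \cdot 5\right) = - 2 \left(-4 + 0\right) = \left(-2\right) \left(-4\right) = 8$)
$K = -42$ ($K = 6 \left(-7\right) = -42$)
$u{\left(Q,f \right)} = -2 + f$
$l{\left(v \right)} = v \left(-2 + v\right)$ ($l{\left(v \right)} = \left(-2 + v\right) v = v \left(-2 + v\right)$)
$\left(l{\left(2 \right)} + y{\left(-3,1 \right)}\right) K = \left(2 \left(-2 + 2\right) + \left(-7 + 1\right)\right) \left(-42\right) = \left(2 \cdot 0 - 6\right) \left(-42\right) = \left(0 - 6\right) \left(-42\right) = \left(-6\right) \left(-42\right) = 252$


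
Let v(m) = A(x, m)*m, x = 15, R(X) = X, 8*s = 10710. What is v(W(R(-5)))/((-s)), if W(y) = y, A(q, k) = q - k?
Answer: 80/1071 ≈ 0.074697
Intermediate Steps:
s = 5355/4 (s = (1/8)*10710 = 5355/4 ≈ 1338.8)
v(m) = m*(15 - m) (v(m) = (15 - m)*m = m*(15 - m))
v(W(R(-5)))/((-s)) = (-5*(15 - 1*(-5)))/((-1*5355/4)) = (-5*(15 + 5))/(-5355/4) = -5*20*(-4/5355) = -100*(-4/5355) = 80/1071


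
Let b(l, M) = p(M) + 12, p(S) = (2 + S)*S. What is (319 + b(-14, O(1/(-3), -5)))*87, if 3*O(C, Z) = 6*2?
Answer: 30885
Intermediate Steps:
p(S) = S*(2 + S)
O(C, Z) = 4 (O(C, Z) = (6*2)/3 = (1/3)*12 = 4)
b(l, M) = 12 + M*(2 + M) (b(l, M) = M*(2 + M) + 12 = 12 + M*(2 + M))
(319 + b(-14, O(1/(-3), -5)))*87 = (319 + (12 + 4*(2 + 4)))*87 = (319 + (12 + 4*6))*87 = (319 + (12 + 24))*87 = (319 + 36)*87 = 355*87 = 30885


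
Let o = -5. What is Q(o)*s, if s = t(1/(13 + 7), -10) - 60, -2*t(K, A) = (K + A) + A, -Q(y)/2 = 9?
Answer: 18009/20 ≈ 900.45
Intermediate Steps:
Q(y) = -18 (Q(y) = -2*9 = -18)
t(K, A) = -A - K/2 (t(K, A) = -((K + A) + A)/2 = -((A + K) + A)/2 = -(K + 2*A)/2 = -A - K/2)
s = -2001/40 (s = (-1*(-10) - 1/(2*(13 + 7))) - 60 = (10 - ½/20) - 60 = (10 - ½*1/20) - 60 = (10 - 1/40) - 60 = 399/40 - 60 = -2001/40 ≈ -50.025)
Q(o)*s = -18*(-2001/40) = 18009/20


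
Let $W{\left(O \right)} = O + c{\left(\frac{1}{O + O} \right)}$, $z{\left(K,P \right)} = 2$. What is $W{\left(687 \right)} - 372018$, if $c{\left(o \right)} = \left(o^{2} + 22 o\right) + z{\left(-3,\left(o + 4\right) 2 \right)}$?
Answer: $- \frac{701023076975}{1887876} \approx -3.7133 \cdot 10^{5}$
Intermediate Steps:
$c{\left(o \right)} = 2 + o^{2} + 22 o$ ($c{\left(o \right)} = \left(o^{2} + 22 o\right) + 2 = 2 + o^{2} + 22 o$)
$W{\left(O \right)} = 2 + O + \frac{11}{O} + \frac{1}{4 O^{2}}$ ($W{\left(O \right)} = O + \left(2 + \left(\frac{1}{O + O}\right)^{2} + \frac{22}{O + O}\right) = O + \left(2 + \left(\frac{1}{2 O}\right)^{2} + \frac{22}{2 O}\right) = O + \left(2 + \left(\frac{1}{2 O}\right)^{2} + 22 \frac{1}{2 O}\right) = O + \left(2 + \frac{1}{4 O^{2}} + \frac{11}{O}\right) = O + \left(2 + \frac{11}{O} + \frac{1}{4 O^{2}}\right) = 2 + O + \frac{11}{O} + \frac{1}{4 O^{2}}$)
$W{\left(687 \right)} - 372018 = \left(2 + 687 + \frac{11}{687} + \frac{1}{4 \cdot 471969}\right) - 372018 = \left(2 + 687 + 11 \cdot \frac{1}{687} + \frac{1}{4} \cdot \frac{1}{471969}\right) - 372018 = \left(2 + 687 + \frac{11}{687} + \frac{1}{1887876}\right) - 372018 = \frac{1300776793}{1887876} - 372018 = - \frac{701023076975}{1887876}$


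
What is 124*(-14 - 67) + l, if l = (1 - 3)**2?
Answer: -10040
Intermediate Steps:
l = 4 (l = (-2)**2 = 4)
124*(-14 - 67) + l = 124*(-14 - 67) + 4 = 124*(-81) + 4 = -10044 + 4 = -10040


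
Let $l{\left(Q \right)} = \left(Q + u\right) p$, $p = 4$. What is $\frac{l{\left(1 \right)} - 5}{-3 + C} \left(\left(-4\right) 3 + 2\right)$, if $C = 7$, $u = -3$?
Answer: $\frac{65}{2} \approx 32.5$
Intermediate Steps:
$l{\left(Q \right)} = -12 + 4 Q$ ($l{\left(Q \right)} = \left(Q - 3\right) 4 = \left(-3 + Q\right) 4 = -12 + 4 Q$)
$\frac{l{\left(1 \right)} - 5}{-3 + C} \left(\left(-4\right) 3 + 2\right) = \frac{\left(-12 + 4 \cdot 1\right) - 5}{-3 + 7} \left(\left(-4\right) 3 + 2\right) = \frac{\left(-12 + 4\right) - 5}{4} \left(-12 + 2\right) = \left(-8 - 5\right) \frac{1}{4} \left(-10\right) = \left(-13\right) \frac{1}{4} \left(-10\right) = \left(- \frac{13}{4}\right) \left(-10\right) = \frac{65}{2}$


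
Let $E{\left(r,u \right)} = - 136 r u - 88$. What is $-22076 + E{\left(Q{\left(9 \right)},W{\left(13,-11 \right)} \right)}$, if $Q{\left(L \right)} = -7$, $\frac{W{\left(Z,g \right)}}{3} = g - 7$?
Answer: $-73572$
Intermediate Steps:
$W{\left(Z,g \right)} = -21 + 3 g$ ($W{\left(Z,g \right)} = 3 \left(g - 7\right) = 3 \left(-7 + g\right) = -21 + 3 g$)
$E{\left(r,u \right)} = -88 - 136 r u$ ($E{\left(r,u \right)} = - 136 r u - 88 = -88 - 136 r u$)
$-22076 + E{\left(Q{\left(9 \right)},W{\left(13,-11 \right)} \right)} = -22076 - \left(88 - 952 \left(-21 + 3 \left(-11\right)\right)\right) = -22076 - \left(88 - 952 \left(-21 - 33\right)\right) = -22076 - \left(88 - -51408\right) = -22076 - 51496 = -73572$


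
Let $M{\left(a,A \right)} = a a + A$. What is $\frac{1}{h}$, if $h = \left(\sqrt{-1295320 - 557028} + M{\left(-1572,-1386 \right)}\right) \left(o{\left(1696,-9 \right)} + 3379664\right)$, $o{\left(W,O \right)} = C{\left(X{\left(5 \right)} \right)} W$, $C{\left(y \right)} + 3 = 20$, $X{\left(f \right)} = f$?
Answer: $\frac{1234899}{10395749214606269696} - \frac{i \sqrt{463087}}{10395749214606269696} \approx 1.1879 \cdot 10^{-13} - 6.546 \cdot 10^{-17} i$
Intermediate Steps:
$C{\left(y \right)} = 17$ ($C{\left(y \right)} = -3 + 20 = 17$)
$o{\left(W,O \right)} = 17 W$
$M{\left(a,A \right)} = A + a^{2}$ ($M{\left(a,A \right)} = a^{2} + A = A + a^{2}$)
$h = 8418296603808 + 6816992 i \sqrt{463087}$ ($h = \left(\sqrt{-1295320 - 557028} - \left(1386 - \left(-1572\right)^{2}\right)\right) \left(17 \cdot 1696 + 3379664\right) = \left(\sqrt{-1852348} + \left(-1386 + 2471184\right)\right) \left(28832 + 3379664\right) = \left(2 i \sqrt{463087} + 2469798\right) 3408496 = \left(2469798 + 2 i \sqrt{463087}\right) 3408496 = 8418296603808 + 6816992 i \sqrt{463087} \approx 8.4183 \cdot 10^{12} + 4.639 \cdot 10^{9} i$)
$\frac{1}{h} = \frac{1}{8418296603808 + 6816992 i \sqrt{463087}}$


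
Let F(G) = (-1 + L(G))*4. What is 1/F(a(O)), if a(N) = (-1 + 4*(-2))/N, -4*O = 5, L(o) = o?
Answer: 5/124 ≈ 0.040323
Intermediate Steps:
O = -5/4 (O = -¼*5 = -5/4 ≈ -1.2500)
a(N) = -9/N (a(N) = (-1 - 8)/N = -9/N)
F(G) = -4 + 4*G (F(G) = (-1 + G)*4 = -4 + 4*G)
1/F(a(O)) = 1/(-4 + 4*(-9/(-5/4))) = 1/(-4 + 4*(-9*(-⅘))) = 1/(-4 + 4*(36/5)) = 1/(-4 + 144/5) = 1/(124/5) = 5/124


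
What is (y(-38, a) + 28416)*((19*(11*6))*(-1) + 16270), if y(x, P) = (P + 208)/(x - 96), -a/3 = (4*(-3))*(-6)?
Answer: 28588602016/67 ≈ 4.2670e+8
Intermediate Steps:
a = -216 (a = -3*4*(-3)*(-6) = -(-36)*(-6) = -3*72 = -216)
y(x, P) = (208 + P)/(-96 + x)
(y(-38, a) + 28416)*((19*(11*6))*(-1) + 16270) = ((208 - 216)/(-96 - 38) + 28416)*((19*(11*6))*(-1) + 16270) = (-8/(-134) + 28416)*((19*66)*(-1) + 16270) = (-1/134*(-8) + 28416)*(1254*(-1) + 16270) = (4/67 + 28416)*(-1254 + 16270) = (1903876/67)*15016 = 28588602016/67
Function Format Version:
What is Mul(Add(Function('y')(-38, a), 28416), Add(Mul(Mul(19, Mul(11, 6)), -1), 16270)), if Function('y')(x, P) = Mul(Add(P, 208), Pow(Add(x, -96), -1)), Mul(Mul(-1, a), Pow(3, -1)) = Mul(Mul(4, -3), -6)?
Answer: Rational(28588602016, 67) ≈ 4.2670e+8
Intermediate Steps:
a = -216 (a = Mul(-3, Mul(Mul(4, -3), -6)) = Mul(-3, Mul(-12, -6)) = Mul(-3, 72) = -216)
Function('y')(x, P) = Mul(Pow(Add(-96, x), -1), Add(208, P)) (Function('y')(x, P) = Mul(Add(208, P), Pow(Add(-96, x), -1)) = Mul(Pow(Add(-96, x), -1), Add(208, P)))
Mul(Add(Function('y')(-38, a), 28416), Add(Mul(Mul(19, Mul(11, 6)), -1), 16270)) = Mul(Add(Mul(Pow(Add(-96, -38), -1), Add(208, -216)), 28416), Add(Mul(Mul(19, Mul(11, 6)), -1), 16270)) = Mul(Add(Mul(Pow(-134, -1), -8), 28416), Add(Mul(Mul(19, 66), -1), 16270)) = Mul(Add(Mul(Rational(-1, 134), -8), 28416), Add(Mul(1254, -1), 16270)) = Mul(Add(Rational(4, 67), 28416), Add(-1254, 16270)) = Mul(Rational(1903876, 67), 15016) = Rational(28588602016, 67)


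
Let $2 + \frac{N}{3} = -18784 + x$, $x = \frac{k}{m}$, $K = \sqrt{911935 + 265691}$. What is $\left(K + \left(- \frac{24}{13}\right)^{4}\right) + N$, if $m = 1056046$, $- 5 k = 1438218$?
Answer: $- \frac{4248822609638577}{75404324515} + \sqrt{1177626} \approx -55262.0$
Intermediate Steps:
$k = - \frac{1438218}{5}$ ($k = \left(- \frac{1}{5}\right) 1438218 = - \frac{1438218}{5} \approx -2.8764 \cdot 10^{5}$)
$K = \sqrt{1177626} \approx 1085.2$
$x = - \frac{719109}{2640115}$ ($x = - \frac{1438218}{5 \cdot 1056046} = \left(- \frac{1438218}{5}\right) \frac{1}{1056046} = - \frac{719109}{2640115} \approx -0.27238$)
$N = - \frac{148793758497}{2640115}$ ($N = -6 + 3 \left(-18784 - \frac{719109}{2640115}\right) = -6 + 3 \left(- \frac{49592639269}{2640115}\right) = -6 - \frac{148777917807}{2640115} = - \frac{148793758497}{2640115} \approx -56359.0$)
$\left(K + \left(- \frac{24}{13}\right)^{4}\right) + N = \left(\sqrt{1177626} + \left(- \frac{24}{13}\right)^{4}\right) - \frac{148793758497}{2640115} = \left(\sqrt{1177626} + \frac{331776}{28561}\right) - \frac{148793758497}{2640115} = \left(\frac{331776}{28561} + \sqrt{1177626}\right) - \frac{148793758497}{2640115} = - \frac{4248822609638577}{75404324515} + \sqrt{1177626}$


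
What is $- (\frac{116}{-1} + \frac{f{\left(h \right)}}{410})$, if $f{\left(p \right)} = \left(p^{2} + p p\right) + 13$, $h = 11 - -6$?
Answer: $\frac{46969}{410} \approx 114.56$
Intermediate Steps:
$h = 17$ ($h = 11 + 6 = 17$)
$f{\left(p \right)} = 13 + 2 p^{2}$ ($f{\left(p \right)} = \left(p^{2} + p^{2}\right) + 13 = 2 p^{2} + 13 = 13 + 2 p^{2}$)
$- (\frac{116}{-1} + \frac{f{\left(h \right)}}{410}) = - (\frac{116}{-1} + \frac{13 + 2 \cdot 17^{2}}{410}) = - (116 \left(-1\right) + \left(13 + 2 \cdot 289\right) \frac{1}{410}) = - (-116 + \left(13 + 578\right) \frac{1}{410}) = - (-116 + 591 \cdot \frac{1}{410}) = - (-116 + \frac{591}{410}) = \left(-1\right) \left(- \frac{46969}{410}\right) = \frac{46969}{410}$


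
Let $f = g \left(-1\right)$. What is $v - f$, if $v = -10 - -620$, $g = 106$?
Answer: $716$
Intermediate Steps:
$f = -106$ ($f = 106 \left(-1\right) = -106$)
$v = 610$ ($v = -10 + 620 = 610$)
$v - f = 610 - -106 = 610 + 106 = 716$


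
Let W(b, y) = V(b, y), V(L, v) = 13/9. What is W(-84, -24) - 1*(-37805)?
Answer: 340258/9 ≈ 37806.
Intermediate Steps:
V(L, v) = 13/9 (V(L, v) = 13*(1/9) = 13/9)
W(b, y) = 13/9
W(-84, -24) - 1*(-37805) = 13/9 - 1*(-37805) = 13/9 + 37805 = 340258/9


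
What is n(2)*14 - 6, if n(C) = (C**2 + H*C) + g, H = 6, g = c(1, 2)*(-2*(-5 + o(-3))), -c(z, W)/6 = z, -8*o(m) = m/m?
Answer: -643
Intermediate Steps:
o(m) = -1/8 (o(m) = -m/(8*m) = -1/8*1 = -1/8)
c(z, W) = -6*z
g = -123/2 (g = (-6*1)*(-2*(-5 - 1/8)) = -(-12)*(-41)/8 = -6*41/4 = -123/2 ≈ -61.500)
n(C) = -123/2 + C**2 + 6*C (n(C) = (C**2 + 6*C) - 123/2 = -123/2 + C**2 + 6*C)
n(2)*14 - 6 = (-123/2 + 2**2 + 6*2)*14 - 6 = (-123/2 + 4 + 12)*14 - 6 = -91/2*14 - 6 = -637 - 6 = -643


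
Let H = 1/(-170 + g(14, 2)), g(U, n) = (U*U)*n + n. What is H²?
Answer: 1/50176 ≈ 1.9930e-5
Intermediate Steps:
g(U, n) = n + n*U² (g(U, n) = U²*n + n = n*U² + n = n + n*U²)
H = 1/224 (H = 1/(-170 + 2*(1 + 14²)) = 1/(-170 + 2*(1 + 196)) = 1/(-170 + 2*197) = 1/(-170 + 394) = 1/224 ≈ 0.0044643)
H² = (1/224)² = 1/50176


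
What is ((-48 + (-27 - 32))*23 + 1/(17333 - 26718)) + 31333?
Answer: 270963719/9385 ≈ 28872.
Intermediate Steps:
((-48 + (-27 - 32))*23 + 1/(17333 - 26718)) + 31333 = ((-48 - 59)*23 + 1/(-9385)) + 31333 = (-107*23 - 1/9385) + 31333 = (-2461 - 1/9385) + 31333 = -23096486/9385 + 31333 = 270963719/9385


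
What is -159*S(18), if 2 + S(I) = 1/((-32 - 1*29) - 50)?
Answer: 11819/37 ≈ 319.43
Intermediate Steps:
S(I) = -223/111 (S(I) = -2 + 1/((-32 - 1*29) - 50) = -2 + 1/((-32 - 29) - 50) = -2 + 1/(-61 - 50) = -2 + 1/(-111) = -2 - 1/111 = -223/111)
-159*S(18) = -159*(-223/111) = 11819/37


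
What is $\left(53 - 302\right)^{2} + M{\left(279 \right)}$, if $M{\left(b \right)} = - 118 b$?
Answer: $29079$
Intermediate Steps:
$\left(53 - 302\right)^{2} + M{\left(279 \right)} = \left(53 - 302\right)^{2} - 32922 = \left(-249\right)^{2} - 32922 = 62001 - 32922 = 29079$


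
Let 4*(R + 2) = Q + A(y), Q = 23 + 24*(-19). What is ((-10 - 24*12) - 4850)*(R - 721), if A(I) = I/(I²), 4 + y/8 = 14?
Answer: 342340713/80 ≈ 4.2793e+6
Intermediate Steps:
y = 80 (y = -32 + 8*14 = -32 + 112 = 80)
A(I) = 1/I (A(I) = I/I² = 1/I)
Q = -433 (Q = 23 - 456 = -433)
R = -35279/320 (R = -2 + (-433 + 1/80)/4 = -2 + (¼)*(-34639/80) = -2 - 34639/320 = -35279/320 ≈ -110.25)
((-10 - 24*12) - 4850)*(R - 721) = ((-10 - 24*12) - 4850)*(-35279/320 - 721) = ((-10 - 288) - 4850)*(-265999/320) = (-298 - 4850)*(-265999/320) = -5148*(-265999/320) = 342340713/80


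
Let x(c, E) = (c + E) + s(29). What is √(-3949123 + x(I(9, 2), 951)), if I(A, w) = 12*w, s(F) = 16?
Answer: 2*I*√987033 ≈ 1987.0*I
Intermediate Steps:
x(c, E) = 16 + E + c (x(c, E) = (c + E) + 16 = (E + c) + 16 = 16 + E + c)
√(-3949123 + x(I(9, 2), 951)) = √(-3949123 + (16 + 951 + 12*2)) = √(-3949123 + (16 + 951 + 24)) = √(-3949123 + 991) = √(-3948132) = 2*I*√987033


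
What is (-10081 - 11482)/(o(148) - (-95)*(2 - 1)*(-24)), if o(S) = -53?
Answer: 21563/2333 ≈ 9.2426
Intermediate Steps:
(-10081 - 11482)/(o(148) - (-95)*(2 - 1)*(-24)) = (-10081 - 11482)/(-53 - (-95)*(2 - 1)*(-24)) = -21563/(-53 - (-95)*(-24)) = -21563/(-53 - 19*(-5)*(-24)) = -21563/(-53 + 95*(-24)) = -21563/(-53 - 2280) = -21563/(-2333) = -21563*(-1/2333) = 21563/2333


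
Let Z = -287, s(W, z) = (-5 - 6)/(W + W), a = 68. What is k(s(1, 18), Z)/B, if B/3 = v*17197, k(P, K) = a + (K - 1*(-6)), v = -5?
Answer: 71/85985 ≈ 0.00082573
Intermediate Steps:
s(W, z) = -11/(2*W) (s(W, z) = -11*1/(2*W) = -11/(2*W))
k(P, K) = 74 + K (k(P, K) = 68 + (K - 1*(-6)) = 68 + (K + 6) = 68 + (6 + K) = 74 + K)
B = -257955 (B = 3*(-5*17197) = 3*(-85985) = -257955)
k(s(1, 18), Z)/B = (74 - 287)/(-257955) = -213*(-1/257955) = 71/85985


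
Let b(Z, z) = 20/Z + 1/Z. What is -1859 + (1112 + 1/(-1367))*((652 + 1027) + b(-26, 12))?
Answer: 5096967817/2734 ≈ 1.8643e+6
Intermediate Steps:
b(Z, z) = 21/Z (b(Z, z) = 20/Z + 1/Z = 21/Z)
-1859 + (1112 + 1/(-1367))*((652 + 1027) + b(-26, 12)) = -1859 + (1112 + 1/(-1367))*((652 + 1027) + 21/(-26)) = -1859 + (1112 - 1/1367)*(1679 + 21*(-1/26)) = -1859 + 1520103*(1679 - 21/26)/1367 = -1859 + (1520103/1367)*(43633/26) = -1859 + 5102050323/2734 = 5096967817/2734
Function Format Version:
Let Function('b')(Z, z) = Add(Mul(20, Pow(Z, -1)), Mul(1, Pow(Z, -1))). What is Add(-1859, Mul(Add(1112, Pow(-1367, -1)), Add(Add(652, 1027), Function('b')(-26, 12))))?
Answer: Rational(5096967817, 2734) ≈ 1.8643e+6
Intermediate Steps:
Function('b')(Z, z) = Mul(21, Pow(Z, -1)) (Function('b')(Z, z) = Add(Mul(20, Pow(Z, -1)), Pow(Z, -1)) = Mul(21, Pow(Z, -1)))
Add(-1859, Mul(Add(1112, Pow(-1367, -1)), Add(Add(652, 1027), Function('b')(-26, 12)))) = Add(-1859, Mul(Add(1112, Pow(-1367, -1)), Add(Add(652, 1027), Mul(21, Pow(-26, -1))))) = Add(-1859, Mul(Add(1112, Rational(-1, 1367)), Add(1679, Mul(21, Rational(-1, 26))))) = Add(-1859, Mul(Rational(1520103, 1367), Add(1679, Rational(-21, 26)))) = Add(-1859, Mul(Rational(1520103, 1367), Rational(43633, 26))) = Add(-1859, Rational(5102050323, 2734)) = Rational(5096967817, 2734)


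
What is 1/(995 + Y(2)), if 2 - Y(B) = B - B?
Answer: 1/997 ≈ 0.0010030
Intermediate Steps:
Y(B) = 2 (Y(B) = 2 - (B - B) = 2 - 1*0 = 2 + 0 = 2)
1/(995 + Y(2)) = 1/(995 + 2) = 1/997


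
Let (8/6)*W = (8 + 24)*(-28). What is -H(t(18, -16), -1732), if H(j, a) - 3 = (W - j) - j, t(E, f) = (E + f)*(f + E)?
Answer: 677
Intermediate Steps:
W = -672 (W = 3*((8 + 24)*(-28))/4 = 3*(32*(-28))/4 = (¾)*(-896) = -672)
t(E, f) = (E + f)² (t(E, f) = (E + f)*(E + f) = (E + f)²)
H(j, a) = -669 - 2*j (H(j, a) = 3 + ((-672 - j) - j) = 3 + (-672 - 2*j) = -669 - 2*j)
-H(t(18, -16), -1732) = -(-669 - 2*(18 - 16)²) = -(-669 - 2*2²) = -(-669 - 2*4) = -(-669 - 8) = -1*(-677) = 677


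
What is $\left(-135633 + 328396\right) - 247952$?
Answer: $-55189$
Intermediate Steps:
$\left(-135633 + 328396\right) - 247952 = 192763 - 247952 = -55189$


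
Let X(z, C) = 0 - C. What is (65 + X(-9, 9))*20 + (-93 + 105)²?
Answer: 1264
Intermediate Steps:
X(z, C) = -C
(65 + X(-9, 9))*20 + (-93 + 105)² = (65 - 1*9)*20 + (-93 + 105)² = (65 - 9)*20 + 12² = 56*20 + 144 = 1120 + 144 = 1264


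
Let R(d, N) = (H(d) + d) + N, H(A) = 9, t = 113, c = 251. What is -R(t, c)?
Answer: -373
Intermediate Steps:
R(d, N) = 9 + N + d (R(d, N) = (9 + d) + N = 9 + N + d)
-R(t, c) = -(9 + 251 + 113) = -1*373 = -373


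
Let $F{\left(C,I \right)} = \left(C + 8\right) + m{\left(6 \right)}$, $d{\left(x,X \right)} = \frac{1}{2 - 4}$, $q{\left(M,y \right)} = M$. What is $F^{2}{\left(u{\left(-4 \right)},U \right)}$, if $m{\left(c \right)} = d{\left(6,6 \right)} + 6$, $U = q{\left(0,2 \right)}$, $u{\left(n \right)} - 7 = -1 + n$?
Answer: $\frac{961}{4} \approx 240.25$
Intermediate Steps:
$u{\left(n \right)} = 6 + n$ ($u{\left(n \right)} = 7 + \left(-1 + n\right) = 6 + n$)
$d{\left(x,X \right)} = - \frac{1}{2}$ ($d{\left(x,X \right)} = \frac{1}{-2} = - \frac{1}{2}$)
$U = 0$
$m{\left(c \right)} = \frac{11}{2}$ ($m{\left(c \right)} = - \frac{1}{2} + 6 = \frac{11}{2}$)
$F{\left(C,I \right)} = \frac{27}{2} + C$ ($F{\left(C,I \right)} = \left(C + 8\right) + \frac{11}{2} = \left(8 + C\right) + \frac{11}{2} = \frac{27}{2} + C$)
$F^{2}{\left(u{\left(-4 \right)},U \right)} = \left(\frac{27}{2} + \left(6 - 4\right)\right)^{2} = \left(\frac{27}{2} + 2\right)^{2} = \left(\frac{31}{2}\right)^{2} = \frac{961}{4}$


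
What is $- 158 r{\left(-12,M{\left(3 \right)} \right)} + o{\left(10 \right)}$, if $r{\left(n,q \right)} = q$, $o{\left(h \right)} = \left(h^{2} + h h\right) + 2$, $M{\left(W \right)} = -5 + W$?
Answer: $518$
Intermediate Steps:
$o{\left(h \right)} = 2 + 2 h^{2}$ ($o{\left(h \right)} = \left(h^{2} + h^{2}\right) + 2 = 2 h^{2} + 2 = 2 + 2 h^{2}$)
$- 158 r{\left(-12,M{\left(3 \right)} \right)} + o{\left(10 \right)} = - 158 \left(-5 + 3\right) + \left(2 + 2 \cdot 10^{2}\right) = \left(-158\right) \left(-2\right) + \left(2 + 2 \cdot 100\right) = 316 + \left(2 + 200\right) = 316 + 202 = 518$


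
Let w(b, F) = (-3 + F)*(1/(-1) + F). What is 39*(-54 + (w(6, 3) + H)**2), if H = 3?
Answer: -1755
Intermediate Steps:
w(b, F) = (-1 + F)*(-3 + F) (w(b, F) = (-3 + F)*(-1 + F) = (-1 + F)*(-3 + F))
39*(-54 + (w(6, 3) + H)**2) = 39*(-54 + ((3 + 3**2 - 4*3) + 3)**2) = 39*(-54 + ((3 + 9 - 12) + 3)**2) = 39*(-54 + (0 + 3)**2) = 39*(-54 + 3**2) = 39*(-54 + 9) = 39*(-45) = -1755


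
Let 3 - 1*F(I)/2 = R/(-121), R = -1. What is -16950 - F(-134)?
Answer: -2051674/121 ≈ -16956.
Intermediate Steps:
F(I) = 724/121 (F(I) = 6 - (-2)/(-121) = 6 - (-2)*(-1)/121 = 6 - 2*1/121 = 6 - 2/121 = 724/121)
-16950 - F(-134) = -16950 - 1*724/121 = -16950 - 724/121 = -2051674/121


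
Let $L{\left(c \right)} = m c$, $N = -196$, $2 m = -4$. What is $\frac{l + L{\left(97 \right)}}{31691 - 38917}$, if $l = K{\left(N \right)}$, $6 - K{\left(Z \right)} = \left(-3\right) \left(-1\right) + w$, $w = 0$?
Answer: $\frac{191}{7226} \approx 0.026432$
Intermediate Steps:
$m = -2$ ($m = \frac{1}{2} \left(-4\right) = -2$)
$K{\left(Z \right)} = 3$ ($K{\left(Z \right)} = 6 - \left(\left(-3\right) \left(-1\right) + 0\right) = 6 - \left(3 + 0\right) = 6 - 3 = 3$)
$l = 3$
$L{\left(c \right)} = - 2 c$
$\frac{l + L{\left(97 \right)}}{31691 - 38917} = \frac{3 - 194}{31691 - 38917} = \frac{3 - 194}{-7226} = \left(-191\right) \left(- \frac{1}{7226}\right) = \frac{191}{7226}$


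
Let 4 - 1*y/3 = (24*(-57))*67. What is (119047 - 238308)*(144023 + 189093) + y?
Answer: -39727472296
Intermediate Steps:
y = 274980 (y = 12 - 3*24*(-57)*67 = 12 - (-4104)*67 = 12 - 3*(-91656) = 12 + 274968 = 274980)
(119047 - 238308)*(144023 + 189093) + y = (119047 - 238308)*(144023 + 189093) + 274980 = -119261*333116 + 274980 = -39727747276 + 274980 = -39727472296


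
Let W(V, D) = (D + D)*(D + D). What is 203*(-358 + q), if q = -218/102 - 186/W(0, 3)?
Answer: -7563983/102 ≈ -74157.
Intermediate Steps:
W(V, D) = 4*D**2 (W(V, D) = (2*D)*(2*D) = 4*D**2)
q = -745/102 (q = -218/102 - 186/(4*3**2) = -218*1/102 - 186/(4*9) = -109/51 - 186/36 = -109/51 - 186*1/36 = -109/51 - 31/6 = -745/102 ≈ -7.3039)
203*(-358 + q) = 203*(-358 - 745/102) = 203*(-37261/102) = -7563983/102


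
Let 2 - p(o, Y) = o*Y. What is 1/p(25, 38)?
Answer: -1/948 ≈ -0.0010549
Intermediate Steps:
p(o, Y) = 2 - Y*o (p(o, Y) = 2 - o*Y = 2 - Y*o)
1/p(25, 38) = 1/(2 - 1*38*25) = 1/(2 - 950) = 1/(-948) = -1/948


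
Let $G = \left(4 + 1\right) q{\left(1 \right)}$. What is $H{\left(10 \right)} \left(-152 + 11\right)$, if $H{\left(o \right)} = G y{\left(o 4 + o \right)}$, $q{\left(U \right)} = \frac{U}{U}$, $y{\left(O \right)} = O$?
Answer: $-35250$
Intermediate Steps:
$q{\left(U \right)} = 1$
$G = 5$ ($G = \left(4 + 1\right) 1 = 5 \cdot 1 = 5$)
$H{\left(o \right)} = 25 o$ ($H{\left(o \right)} = 5 \left(o 4 + o\right) = 5 \left(4 o + o\right) = 5 \cdot 5 o = 25 o$)
$H{\left(10 \right)} \left(-152 + 11\right) = 25 \cdot 10 \left(-152 + 11\right) = 250 \left(-141\right) = -35250$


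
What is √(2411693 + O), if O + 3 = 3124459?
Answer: √5536149 ≈ 2352.9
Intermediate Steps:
O = 3124456 (O = -3 + 3124459 = 3124456)
√(2411693 + O) = √(2411693 + 3124456) = √5536149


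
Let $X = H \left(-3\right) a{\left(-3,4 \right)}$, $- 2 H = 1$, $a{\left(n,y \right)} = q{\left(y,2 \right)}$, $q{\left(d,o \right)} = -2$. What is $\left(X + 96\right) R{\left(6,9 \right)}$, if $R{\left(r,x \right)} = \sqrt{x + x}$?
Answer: $279 \sqrt{2} \approx 394.57$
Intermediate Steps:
$a{\left(n,y \right)} = -2$
$R{\left(r,x \right)} = \sqrt{2} \sqrt{x}$ ($R{\left(r,x \right)} = \sqrt{2 x} = \sqrt{2} \sqrt{x}$)
$H = - \frac{1}{2}$ ($H = \left(- \frac{1}{2}\right) 1 = - \frac{1}{2} \approx -0.5$)
$X = -3$ ($X = \left(- \frac{1}{2}\right) \left(-3\right) \left(-2\right) = \frac{3}{2} \left(-2\right) = -3$)
$\left(X + 96\right) R{\left(6,9 \right)} = \left(-3 + 96\right) \sqrt{2} \sqrt{9} = 93 \sqrt{2} \cdot 3 = 93 \cdot 3 \sqrt{2} = 279 \sqrt{2}$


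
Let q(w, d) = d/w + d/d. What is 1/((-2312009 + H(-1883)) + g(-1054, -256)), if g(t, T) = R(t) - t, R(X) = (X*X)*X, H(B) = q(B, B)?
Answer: -1/1173216417 ≈ -8.5236e-10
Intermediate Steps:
q(w, d) = 1 + d/w (q(w, d) = d/w + 1 = 1 + d/w)
H(B) = 2 (H(B) = (B + B)/B = (2*B)/B = 2)
R(X) = X³ (R(X) = X²*X = X³)
g(t, T) = t³ - t
1/((-2312009 + H(-1883)) + g(-1054, -256)) = 1/((-2312009 + 2) + ((-1054)³ - 1*(-1054))) = 1/(-2312007 + (-1170905464 + 1054)) = 1/(-2312007 - 1170904410) = 1/(-1173216417) = -1/1173216417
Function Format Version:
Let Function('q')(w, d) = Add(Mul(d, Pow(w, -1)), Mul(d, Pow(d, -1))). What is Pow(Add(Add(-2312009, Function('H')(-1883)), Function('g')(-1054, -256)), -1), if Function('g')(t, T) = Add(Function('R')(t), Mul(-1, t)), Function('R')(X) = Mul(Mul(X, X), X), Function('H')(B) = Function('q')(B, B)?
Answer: Rational(-1, 1173216417) ≈ -8.5236e-10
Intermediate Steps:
Function('q')(w, d) = Add(1, Mul(d, Pow(w, -1))) (Function('q')(w, d) = Add(Mul(d, Pow(w, -1)), 1) = Add(1, Mul(d, Pow(w, -1))))
Function('H')(B) = 2 (Function('H')(B) = Mul(Pow(B, -1), Add(B, B)) = Mul(Pow(B, -1), Mul(2, B)) = 2)
Function('R')(X) = Pow(X, 3) (Function('R')(X) = Mul(Pow(X, 2), X) = Pow(X, 3))
Function('g')(t, T) = Add(Pow(t, 3), Mul(-1, t))
Pow(Add(Add(-2312009, Function('H')(-1883)), Function('g')(-1054, -256)), -1) = Pow(Add(Add(-2312009, 2), Add(Pow(-1054, 3), Mul(-1, -1054))), -1) = Pow(Add(-2312007, Add(-1170905464, 1054)), -1) = Pow(Add(-2312007, -1170904410), -1) = Pow(-1173216417, -1) = Rational(-1, 1173216417)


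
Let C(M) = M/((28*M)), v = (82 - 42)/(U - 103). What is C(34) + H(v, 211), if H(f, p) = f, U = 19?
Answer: -37/84 ≈ -0.44048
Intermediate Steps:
v = -10/21 (v = (82 - 42)/(19 - 103) = 40/(-84) = 40*(-1/84) = -10/21 ≈ -0.47619)
C(M) = 1/28 (C(M) = M*(1/(28*M)) = 1/28)
C(34) + H(v, 211) = 1/28 - 10/21 = -37/84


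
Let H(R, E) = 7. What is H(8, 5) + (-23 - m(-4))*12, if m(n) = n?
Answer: -221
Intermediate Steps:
H(8, 5) + (-23 - m(-4))*12 = 7 + (-23 - 1*(-4))*12 = 7 + (-23 + 4)*12 = 7 - 19*12 = 7 - 228 = -221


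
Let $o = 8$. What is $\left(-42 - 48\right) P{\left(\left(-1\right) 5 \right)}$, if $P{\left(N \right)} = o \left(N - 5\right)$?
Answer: $7200$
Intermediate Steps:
$P{\left(N \right)} = -40 + 8 N$ ($P{\left(N \right)} = 8 \left(N - 5\right) = 8 \left(-5 + N\right) = -40 + 8 N$)
$\left(-42 - 48\right) P{\left(\left(-1\right) 5 \right)} = \left(-42 - 48\right) \left(-40 + 8 \left(\left(-1\right) 5\right)\right) = - 90 \left(-40 + 8 \left(-5\right)\right) = - 90 \left(-40 - 40\right) = \left(-90\right) \left(-80\right) = 7200$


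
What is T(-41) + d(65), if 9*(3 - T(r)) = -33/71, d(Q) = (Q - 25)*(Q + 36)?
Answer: 861170/213 ≈ 4043.1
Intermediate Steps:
d(Q) = (-25 + Q)*(36 + Q)
T(r) = 650/213 (T(r) = 3 - (-11)/(3*71) = 3 - ⅑*(-33/71) = 3 + 11/213 = 650/213)
T(-41) + d(65) = 650/213 + (-900 + 65² + 11*65) = 650/213 + (-900 + 4225 + 715) = 650/213 + 4040 = 861170/213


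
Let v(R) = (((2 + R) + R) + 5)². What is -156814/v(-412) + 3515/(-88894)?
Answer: -16286047551/59335767166 ≈ -0.27447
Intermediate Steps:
v(R) = (7 + 2*R)² (v(R) = ((2 + 2*R) + 5)² = (7 + 2*R)²)
-156814/v(-412) + 3515/(-88894) = -156814/(7 + 2*(-412))² + 3515/(-88894) = -156814/(7 - 824)² + 3515*(-1/88894) = -156814/((-817)²) - 3515/88894 = -156814/667489 - 3515/88894 = -16286047551/59335767166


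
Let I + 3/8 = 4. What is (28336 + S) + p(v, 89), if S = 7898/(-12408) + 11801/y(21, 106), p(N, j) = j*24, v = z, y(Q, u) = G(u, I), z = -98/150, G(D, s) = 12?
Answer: 4435124/141 ≈ 31455.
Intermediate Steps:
I = 29/8 (I = -3/8 + 4 = 29/8 ≈ 3.6250)
z = -49/75 (z = -98*1/150 = -49/75 ≈ -0.65333)
y(Q, u) = 12
v = -49/75 ≈ -0.65333
p(N, j) = 24*j
S = 138572/141 (S = 7898/(-12408) + 11801/12 = 7898*(-1/12408) + 11801*(1/12) = -359/564 + 11801/12 = 138572/141 ≈ 982.78)
(28336 + S) + p(v, 89) = (28336 + 138572/141) + 24*89 = 4133948/141 + 2136 = 4435124/141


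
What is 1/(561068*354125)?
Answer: 1/198688205500 ≈ 5.0330e-12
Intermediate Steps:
1/(561068*354125) = (1/561068)*(1/354125) = 1/198688205500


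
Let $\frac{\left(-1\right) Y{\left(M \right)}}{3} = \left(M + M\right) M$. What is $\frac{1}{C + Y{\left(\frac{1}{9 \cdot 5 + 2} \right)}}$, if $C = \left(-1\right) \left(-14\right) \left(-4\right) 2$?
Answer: $- \frac{2209}{247414} \approx -0.0089284$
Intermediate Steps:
$Y{\left(M \right)} = - 6 M^{2}$ ($Y{\left(M \right)} = - 3 \left(M + M\right) M = - 3 \cdot 2 M M = - 3 \cdot 2 M^{2} = - 6 M^{2}$)
$C = -112$ ($C = 14 \left(-4\right) 2 = \left(-56\right) 2 = -112$)
$\frac{1}{C + Y{\left(\frac{1}{9 \cdot 5 + 2} \right)}} = \frac{1}{-112 - 6 \left(\frac{1}{9 \cdot 5 + 2}\right)^{2}} = \frac{1}{-112 - 6 \left(\frac{1}{45 + 2}\right)^{2}} = \frac{1}{-112 - 6 \left(\frac{1}{47}\right)^{2}} = \frac{1}{-112 - \frac{6}{2209}} = \frac{1}{- \frac{247414}{2209}} = - \frac{2209}{247414}$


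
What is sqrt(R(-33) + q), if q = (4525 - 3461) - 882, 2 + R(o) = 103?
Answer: sqrt(283) ≈ 16.823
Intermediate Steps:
R(o) = 101 (R(o) = -2 + 103 = 101)
q = 182 (q = 1064 - 882 = 182)
sqrt(R(-33) + q) = sqrt(101 + 182) = sqrt(283)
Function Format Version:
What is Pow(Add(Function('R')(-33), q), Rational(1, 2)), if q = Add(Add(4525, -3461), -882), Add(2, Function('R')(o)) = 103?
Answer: Pow(283, Rational(1, 2)) ≈ 16.823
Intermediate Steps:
Function('R')(o) = 101 (Function('R')(o) = Add(-2, 103) = 101)
q = 182 (q = Add(1064, -882) = 182)
Pow(Add(Function('R')(-33), q), Rational(1, 2)) = Pow(Add(101, 182), Rational(1, 2)) = Pow(283, Rational(1, 2))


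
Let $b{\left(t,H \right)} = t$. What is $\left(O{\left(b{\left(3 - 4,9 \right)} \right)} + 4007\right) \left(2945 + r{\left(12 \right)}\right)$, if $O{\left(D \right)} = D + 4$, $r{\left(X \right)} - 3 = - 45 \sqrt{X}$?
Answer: $11821480 - 360900 \sqrt{3} \approx 1.1196 \cdot 10^{7}$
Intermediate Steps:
$r{\left(X \right)} = 3 - 45 \sqrt{X}$
$O{\left(D \right)} = 4 + D$
$\left(O{\left(b{\left(3 - 4,9 \right)} \right)} + 4007\right) \left(2945 + r{\left(12 \right)}\right) = \left(\left(4 + \left(3 - 4\right)\right) + 4007\right) \left(2945 + \left(3 - 45 \sqrt{12}\right)\right) = \left(\left(4 + \left(3 - 4\right)\right) + 4007\right) \left(2945 + \left(3 - 45 \cdot 2 \sqrt{3}\right)\right) = \left(\left(4 - 1\right) + 4007\right) \left(2945 + \left(3 - 90 \sqrt{3}\right)\right) = \left(3 + 4007\right) \left(2948 - 90 \sqrt{3}\right) = 4010 \left(2948 - 90 \sqrt{3}\right) = 11821480 - 360900 \sqrt{3}$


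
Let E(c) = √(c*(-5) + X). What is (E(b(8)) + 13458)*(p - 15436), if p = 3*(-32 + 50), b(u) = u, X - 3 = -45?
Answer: -207010956 - 15382*I*√82 ≈ -2.0701e+8 - 1.3929e+5*I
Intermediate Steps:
X = -42 (X = 3 - 45 = -42)
E(c) = √(-42 - 5*c) (E(c) = √(c*(-5) - 42) = √(-5*c - 42) = √(-42 - 5*c))
p = 54 (p = 3*18 = 54)
(E(b(8)) + 13458)*(p - 15436) = (√(-42 - 5*8) + 13458)*(54 - 15436) = (√(-42 - 40) + 13458)*(-15382) = (√(-82) + 13458)*(-15382) = (I*√82 + 13458)*(-15382) = (13458 + I*√82)*(-15382) = -207010956 - 15382*I*√82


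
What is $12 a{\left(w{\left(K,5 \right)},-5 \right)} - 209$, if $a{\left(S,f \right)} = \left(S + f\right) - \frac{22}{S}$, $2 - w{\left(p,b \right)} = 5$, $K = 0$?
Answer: $-217$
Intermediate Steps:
$w{\left(p,b \right)} = -3$ ($w{\left(p,b \right)} = 2 - 5 = -3$)
$a{\left(S,f \right)} = S + f - \frac{22}{S}$
$12 a{\left(w{\left(K,5 \right)},-5 \right)} - 209 = 12 \left(-3 - 5 - \frac{22}{-3}\right) - 209 = 12 \left(-3 - 5 - - \frac{22}{3}\right) - 209 = 12 \left(-3 - 5 + \frac{22}{3}\right) - 209 = 12 \left(- \frac{2}{3}\right) - 209 = -8 - 209 = -217$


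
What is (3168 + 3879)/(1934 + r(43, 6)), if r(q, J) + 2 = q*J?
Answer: 2349/730 ≈ 3.2178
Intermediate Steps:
r(q, J) = -2 + J*q (r(q, J) = -2 + q*J = -2 + J*q)
(3168 + 3879)/(1934 + r(43, 6)) = (3168 + 3879)/(1934 + (-2 + 6*43)) = 7047/(1934 + (-2 + 258)) = 7047/(1934 + 256) = 7047/2190 = 7047*(1/2190) = 2349/730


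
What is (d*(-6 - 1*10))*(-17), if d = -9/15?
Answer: -816/5 ≈ -163.20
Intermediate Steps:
d = -⅗ (d = -9*1/15 = -⅗ ≈ -0.60000)
(d*(-6 - 1*10))*(-17) = -3*(-6 - 1*10)/5*(-17) = -3*(-6 - 10)/5*(-17) = -⅗*(-16)*(-17) = (48/5)*(-17) = -816/5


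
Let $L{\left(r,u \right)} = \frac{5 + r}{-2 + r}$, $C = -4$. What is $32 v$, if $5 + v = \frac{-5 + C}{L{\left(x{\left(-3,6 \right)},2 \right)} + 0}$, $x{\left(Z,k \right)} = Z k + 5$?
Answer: $-700$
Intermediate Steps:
$x{\left(Z,k \right)} = 5 + Z k$
$L{\left(r,u \right)} = \frac{5 + r}{-2 + r}$
$v = - \frac{175}{8}$ ($v = -5 + \frac{-5 - 4}{\frac{5 + \left(5 - 18\right)}{-2 + \left(5 - 18\right)} + 0} = -5 - \frac{9}{\frac{5 + \left(5 - 18\right)}{-2 + \left(5 - 18\right)} + 0} = -5 - \frac{9}{\frac{5 - 13}{-2 - 13} + 0} = -5 - \frac{9}{\frac{1}{-15} \left(-8\right) + 0} = -5 - \frac{9}{\left(- \frac{1}{15}\right) \left(-8\right) + 0} = -5 - \frac{9}{\frac{8}{15} + 0} = -5 - \frac{9}{\frac{8}{15}} = -5 - \frac{135}{8} = - \frac{175}{8} \approx -21.875$)
$32 v = 32 \left(- \frac{175}{8}\right) = -700$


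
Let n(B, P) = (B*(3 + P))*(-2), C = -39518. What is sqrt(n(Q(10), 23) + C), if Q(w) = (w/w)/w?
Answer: 4*I*sqrt(61755)/5 ≈ 198.8*I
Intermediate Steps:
Q(w) = 1/w
n(B, P) = -2*B*(3 + P)
sqrt(n(Q(10), 23) + C) = sqrt(-2*(3 + 23)/10 - 39518) = sqrt(-2*1/10*26 - 39518) = sqrt(-26/5 - 39518) = sqrt(-197616/5) = 4*I*sqrt(61755)/5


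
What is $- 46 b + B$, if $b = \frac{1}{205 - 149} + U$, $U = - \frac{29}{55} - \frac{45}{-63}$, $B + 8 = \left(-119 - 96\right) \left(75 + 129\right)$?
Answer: $- \frac{67571233}{1540} \approx -43877.0$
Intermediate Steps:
$B = -43868$ ($B = -8 + \left(-119 - 96\right) \left(75 + 129\right) = -8 - 43860 = -43868$)
$U = \frac{72}{385}$ ($U = \left(-29\right) \frac{1}{55} - - \frac{5}{7} = - \frac{29}{55} + \frac{5}{7} = \frac{72}{385} \approx 0.18701$)
$b = \frac{631}{3080}$ ($b = \frac{1}{205 - 149} + \frac{72}{385} = \frac{1}{56} + \frac{72}{385} = \frac{631}{3080} \approx 0.20487$)
$- 46 b + B = \left(-46\right) \frac{631}{3080} - 43868 = - \frac{14513}{1540} - 43868 = - \frac{67571233}{1540}$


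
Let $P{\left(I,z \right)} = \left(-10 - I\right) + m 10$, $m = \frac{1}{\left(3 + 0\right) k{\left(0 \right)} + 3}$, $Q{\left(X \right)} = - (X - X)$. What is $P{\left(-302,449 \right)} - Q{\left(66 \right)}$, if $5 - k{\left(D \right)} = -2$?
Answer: $\frac{3509}{12} \approx 292.42$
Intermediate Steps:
$Q{\left(X \right)} = 0$ ($Q{\left(X \right)} = \left(-1\right) 0 = 0$)
$k{\left(D \right)} = 7$ ($k{\left(D \right)} = 5 - -2 = 5 + 2 = 7$)
$m = \frac{1}{24}$ ($m = \frac{1}{\left(3 + 0\right) 7 + 3} = \frac{1}{3 \cdot 7 + 3} = \frac{1}{21 + 3} = \frac{1}{24} \approx 0.041667$)
$P{\left(I,z \right)} = - \frac{115}{12} - I$ ($P{\left(I,z \right)} = \left(-10 - I\right) + \frac{1}{24} \cdot 10 = \left(-10 - I\right) + \frac{5}{12} = - \frac{115}{12} - I$)
$P{\left(-302,449 \right)} - Q{\left(66 \right)} = \left(- \frac{115}{12} - -302\right) - 0 = \left(- \frac{115}{12} + 302\right) + 0 = \frac{3509}{12} + 0 = \frac{3509}{12}$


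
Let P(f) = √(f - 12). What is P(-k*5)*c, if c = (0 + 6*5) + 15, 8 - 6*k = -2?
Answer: 15*I*√183 ≈ 202.92*I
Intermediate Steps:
k = 5/3 (k = 4/3 - ⅙*(-2) = 4/3 + ⅓ = 5/3 ≈ 1.6667)
c = 45 (c = (0 + 30) + 15 = 30 + 15 = 45)
P(f) = √(-12 + f)
P(-k*5)*c = √(-12 - 5*5/3)*45 = √(-12 - 1*25/3)*45 = √(-12 - 25/3)*45 = √(-61/3)*45 = (I*√183/3)*45 = 15*I*√183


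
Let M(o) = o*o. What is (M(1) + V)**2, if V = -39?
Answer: 1444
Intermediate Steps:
M(o) = o**2
(M(1) + V)**2 = (1**2 - 39)**2 = (1 - 39)**2 = (-38)**2 = 1444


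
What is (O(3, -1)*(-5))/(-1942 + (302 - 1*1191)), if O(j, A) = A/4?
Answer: -5/11324 ≈ -0.00044154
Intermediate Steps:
O(j, A) = A/4 (O(j, A) = A*(¼) = A/4)
(O(3, -1)*(-5))/(-1942 + (302 - 1*1191)) = (((¼)*(-1))*(-5))/(-1942 + (302 - 1*1191)) = (-¼*(-5))/(-1942 + (302 - 1191)) = 5/(4*(-1942 - 889)) = (5/4)/(-2831) = (5/4)*(-1/2831) = -5/11324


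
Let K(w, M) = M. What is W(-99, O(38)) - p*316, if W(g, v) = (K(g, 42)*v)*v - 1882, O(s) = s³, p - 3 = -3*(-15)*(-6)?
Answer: 126459410618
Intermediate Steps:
p = -267 (p = 3 - 3*(-15)*(-6) = 3 + 45*(-6) = 3 - 270 = -267)
W(g, v) = -1882 + 42*v² (W(g, v) = (42*v)*v - 1882 = 42*v² - 1882 = -1882 + 42*v²)
W(-99, O(38)) - p*316 = (-1882 + 42*(38³)²) - (-267)*316 = (-1882 + 42*54872²) - 1*(-84372) = (-1882 + 42*3010936384) + 84372 = (-1882 + 126459328128) + 84372 = 126459326246 + 84372 = 126459410618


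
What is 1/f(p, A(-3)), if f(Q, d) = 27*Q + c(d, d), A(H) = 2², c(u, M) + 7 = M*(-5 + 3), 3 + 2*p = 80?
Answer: 2/2049 ≈ 0.00097609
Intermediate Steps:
p = 77/2 (p = -3/2 + (½)*80 = -3/2 + 40 = 77/2 ≈ 38.500)
c(u, M) = -7 - 2*M (c(u, M) = -7 + M*(-5 + 3) = -7 + M*(-2) = -7 - 2*M)
A(H) = 4
f(Q, d) = -7 - 2*d + 27*Q (f(Q, d) = 27*Q + (-7 - 2*d) = -7 - 2*d + 27*Q)
1/f(p, A(-3)) = 1/(-7 - 2*4 + 27*(77/2)) = 1/(-7 - 8 + 2079/2) = 1/(2049/2) = 2/2049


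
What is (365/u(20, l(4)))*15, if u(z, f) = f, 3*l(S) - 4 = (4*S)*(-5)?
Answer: -16425/76 ≈ -216.12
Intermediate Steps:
l(S) = 4/3 - 20*S/3 (l(S) = 4/3 + ((4*S)*(-5))/3 = 4/3 + (-20*S)/3 = 4/3 - 20*S/3)
(365/u(20, l(4)))*15 = (365/(4/3 - 20/3*4))*15 = (365/(4/3 - 80/3))*15 = (365/(-76/3))*15 = (365*(-3/76))*15 = -1095/76*15 = -16425/76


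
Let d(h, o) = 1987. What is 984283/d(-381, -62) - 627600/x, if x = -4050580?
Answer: 199408203767/402425123 ≈ 495.52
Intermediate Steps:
984283/d(-381, -62) - 627600/x = 984283/1987 - 627600/(-4050580) = 984283*(1/1987) - 627600*(-1/4050580) = 984283/1987 + 31380/202529 = 199408203767/402425123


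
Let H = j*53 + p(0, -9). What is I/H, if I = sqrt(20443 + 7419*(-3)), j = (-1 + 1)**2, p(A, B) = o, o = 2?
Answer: I*sqrt(1814)/2 ≈ 21.296*I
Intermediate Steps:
p(A, B) = 2
j = 0 (j = 0**2 = 0)
H = 2 (H = 0*53 + 2 = 0 + 2 = 2)
I = I*sqrt(1814) (I = sqrt(20443 - 22257) = sqrt(-1814) = I*sqrt(1814) ≈ 42.591*I)
I/H = (I*sqrt(1814))/2 = (I*sqrt(1814))*(1/2) = I*sqrt(1814)/2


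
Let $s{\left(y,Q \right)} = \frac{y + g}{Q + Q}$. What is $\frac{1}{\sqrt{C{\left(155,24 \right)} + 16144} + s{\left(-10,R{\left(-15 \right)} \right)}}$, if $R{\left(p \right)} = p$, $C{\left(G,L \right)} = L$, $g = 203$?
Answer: $\frac{5790}{14513951} + \frac{1800 \sqrt{4042}}{14513951} \approx 0.0082836$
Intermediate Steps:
$s{\left(y,Q \right)} = \frac{203 + y}{2 Q}$ ($s{\left(y,Q \right)} = \frac{y + 203}{Q + Q} = \frac{203 + y}{2 Q}$)
$\frac{1}{\sqrt{C{\left(155,24 \right)} + 16144} + s{\left(-10,R{\left(-15 \right)} \right)}} = \frac{1}{\sqrt{24 + 16144} + \frac{203 - 10}{2 \left(-15\right)}} = \frac{1}{\sqrt{16168} + \frac{1}{2} \left(- \frac{1}{15}\right) 193} = \frac{1}{2 \sqrt{4042} - \frac{193}{30}} = \frac{1}{- \frac{193}{30} + 2 \sqrt{4042}}$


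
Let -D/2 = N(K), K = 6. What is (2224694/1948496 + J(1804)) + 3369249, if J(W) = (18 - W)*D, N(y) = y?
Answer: 3303365295235/974248 ≈ 3.3907e+6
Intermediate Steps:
D = -12 (D = -2*6 = -12)
J(W) = -216 + 12*W (J(W) = (18 - W)*(-12) = -216 + 12*W)
(2224694/1948496 + J(1804)) + 3369249 = (2224694/1948496 + (-216 + 12*1804)) + 3369249 = (2224694*(1/1948496) + (-216 + 21648)) + 3369249 = (1112347/974248 + 21432) + 3369249 = 20881195483/974248 + 3369249 = 3303365295235/974248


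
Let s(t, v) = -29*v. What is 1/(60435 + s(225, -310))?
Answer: 1/69425 ≈ 1.4404e-5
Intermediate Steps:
1/(60435 + s(225, -310)) = 1/(60435 - 29*(-310)) = 1/(60435 + 8990) = 1/69425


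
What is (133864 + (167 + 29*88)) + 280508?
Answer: 417091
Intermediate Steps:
(133864 + (167 + 29*88)) + 280508 = (133864 + (167 + 2552)) + 280508 = (133864 + 2719) + 280508 = 136583 + 280508 = 417091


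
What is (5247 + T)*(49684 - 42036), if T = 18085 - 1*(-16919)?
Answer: 307839648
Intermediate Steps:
T = 35004 (T = 18085 + 16919 = 35004)
(5247 + T)*(49684 - 42036) = (5247 + 35004)*(49684 - 42036) = 40251*7648 = 307839648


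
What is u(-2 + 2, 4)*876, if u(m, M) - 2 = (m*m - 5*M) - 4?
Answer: -19272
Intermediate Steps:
u(m, M) = -2 + m**2 - 5*M (u(m, M) = 2 + ((m*m - 5*M) - 4) = 2 + ((m**2 - 5*M) - 4) = 2 + (-4 + m**2 - 5*M) = -2 + m**2 - 5*M)
u(-2 + 2, 4)*876 = (-2 + (-2 + 2)**2 - 5*4)*876 = (-2 + 0**2 - 20)*876 = (-2 + 0 - 20)*876 = -22*876 = -19272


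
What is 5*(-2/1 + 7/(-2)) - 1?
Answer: -57/2 ≈ -28.500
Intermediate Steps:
5*(-2/1 + 7/(-2)) - 1 = 5*(-2*1 + 7*(-½)) - 1 = 5*(-2 - 7/2) - 1 = 5*(-11/2) - 1 = -55/2 - 1 = -57/2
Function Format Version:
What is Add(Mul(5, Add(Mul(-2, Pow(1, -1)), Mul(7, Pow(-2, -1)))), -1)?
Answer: Rational(-57, 2) ≈ -28.500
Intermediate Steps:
Add(Mul(5, Add(Mul(-2, Pow(1, -1)), Mul(7, Pow(-2, -1)))), -1) = Add(Mul(5, Add(Mul(-2, 1), Mul(7, Rational(-1, 2)))), -1) = Add(Mul(5, Add(-2, Rational(-7, 2))), -1) = Add(Mul(5, Rational(-11, 2)), -1) = Add(Rational(-55, 2), -1) = Rational(-57, 2)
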